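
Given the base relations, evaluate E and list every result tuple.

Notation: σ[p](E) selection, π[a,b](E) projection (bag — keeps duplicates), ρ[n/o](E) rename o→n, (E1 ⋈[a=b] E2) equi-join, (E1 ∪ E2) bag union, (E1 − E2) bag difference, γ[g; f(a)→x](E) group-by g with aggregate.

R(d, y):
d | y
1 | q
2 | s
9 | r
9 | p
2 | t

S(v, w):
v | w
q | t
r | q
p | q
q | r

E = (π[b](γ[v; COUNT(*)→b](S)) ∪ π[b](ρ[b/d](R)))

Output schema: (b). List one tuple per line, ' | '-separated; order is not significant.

Subexpression sizes:
  S → 4
  γ[v; COUNT(*)→b](S) → 3
  π[b](γ[v; COUNT(*)→b](S)) → 3
  R → 5
  ρ[b/d](R) → 5
  π[b](ρ[b/d](R)) → 5
  (π[b](γ[v; COUNT(*)→b](S)) ∪ π[b](ρ[b/d](R))) → 8

== RESULT ==
b
1
1
1
2
2
2
9
9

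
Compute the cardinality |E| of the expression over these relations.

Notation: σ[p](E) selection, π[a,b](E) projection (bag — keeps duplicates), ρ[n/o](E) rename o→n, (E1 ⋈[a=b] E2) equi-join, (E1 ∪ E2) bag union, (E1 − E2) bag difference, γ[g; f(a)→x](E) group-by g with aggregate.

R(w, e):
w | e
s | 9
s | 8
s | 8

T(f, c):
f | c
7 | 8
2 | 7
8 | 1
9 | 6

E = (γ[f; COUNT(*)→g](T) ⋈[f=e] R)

Stepwise |·|:
  T → 4
  γ[f; COUNT(*)→g](T) → 4
  R → 3
  (γ[f; COUNT(*)→g](T) ⋈[f=e] R) → 3

|E| = 3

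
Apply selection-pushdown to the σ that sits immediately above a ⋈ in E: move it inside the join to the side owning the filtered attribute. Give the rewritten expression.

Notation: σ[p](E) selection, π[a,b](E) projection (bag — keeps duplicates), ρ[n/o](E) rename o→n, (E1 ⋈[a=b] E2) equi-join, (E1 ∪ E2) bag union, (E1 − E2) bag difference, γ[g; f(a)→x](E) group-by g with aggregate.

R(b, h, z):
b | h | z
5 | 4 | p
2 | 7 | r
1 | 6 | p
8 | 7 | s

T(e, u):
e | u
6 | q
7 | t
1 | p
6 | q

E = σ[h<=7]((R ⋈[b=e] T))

σ filters on h, owned by the left side.
E' = (σ[h<=7](R) ⋈[b=e] T)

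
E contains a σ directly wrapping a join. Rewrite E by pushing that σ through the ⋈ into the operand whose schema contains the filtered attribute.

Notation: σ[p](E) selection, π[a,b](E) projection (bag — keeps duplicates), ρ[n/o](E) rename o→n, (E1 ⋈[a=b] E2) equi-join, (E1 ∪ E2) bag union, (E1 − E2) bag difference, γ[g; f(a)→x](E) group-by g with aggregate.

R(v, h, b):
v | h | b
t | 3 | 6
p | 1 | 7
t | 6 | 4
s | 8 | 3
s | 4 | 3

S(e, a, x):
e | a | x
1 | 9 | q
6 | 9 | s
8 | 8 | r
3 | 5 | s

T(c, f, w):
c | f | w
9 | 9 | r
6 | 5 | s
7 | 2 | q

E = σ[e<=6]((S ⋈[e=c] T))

σ filters on e, owned by the left side.
E' = (σ[e<=6](S) ⋈[e=c] T)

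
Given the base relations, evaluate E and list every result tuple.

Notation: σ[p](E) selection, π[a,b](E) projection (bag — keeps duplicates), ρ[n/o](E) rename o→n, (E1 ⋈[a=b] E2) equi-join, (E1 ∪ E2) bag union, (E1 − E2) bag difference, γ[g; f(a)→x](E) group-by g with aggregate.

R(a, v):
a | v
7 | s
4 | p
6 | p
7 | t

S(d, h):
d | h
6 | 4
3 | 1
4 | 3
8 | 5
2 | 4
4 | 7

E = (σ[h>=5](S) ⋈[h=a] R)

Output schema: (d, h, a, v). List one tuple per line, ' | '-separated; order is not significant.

Row counts bottom-up:
  S → 6
  σ[h>=5](S) → 2
  R → 4
  (σ[h>=5](S) ⋈[h=a] R) → 2

== RESULT ==
d | h | a | v
4 | 7 | 7 | s
4 | 7 | 7 | t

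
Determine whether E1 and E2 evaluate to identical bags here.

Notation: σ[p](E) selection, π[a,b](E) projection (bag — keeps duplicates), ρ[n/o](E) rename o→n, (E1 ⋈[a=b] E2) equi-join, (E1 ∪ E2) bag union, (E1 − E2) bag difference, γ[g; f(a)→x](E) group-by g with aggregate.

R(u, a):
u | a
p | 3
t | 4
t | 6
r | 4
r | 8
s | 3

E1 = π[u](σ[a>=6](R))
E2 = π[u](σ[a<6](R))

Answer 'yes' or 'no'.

E1 per-node cardinality:
  R → 6
  σ[a>=6](R) → 2
  π[u](σ[a>=6](R)) → 2
E2 per-node cardinality:
  R → 6
  σ[a<6](R) → 4
  π[u](σ[a<6](R)) → 4

E1 result:
u
r
t
E2 result:
u
p
r
s
t
Witness: ('s',) appears 0× in E1 but 1× in E2.

no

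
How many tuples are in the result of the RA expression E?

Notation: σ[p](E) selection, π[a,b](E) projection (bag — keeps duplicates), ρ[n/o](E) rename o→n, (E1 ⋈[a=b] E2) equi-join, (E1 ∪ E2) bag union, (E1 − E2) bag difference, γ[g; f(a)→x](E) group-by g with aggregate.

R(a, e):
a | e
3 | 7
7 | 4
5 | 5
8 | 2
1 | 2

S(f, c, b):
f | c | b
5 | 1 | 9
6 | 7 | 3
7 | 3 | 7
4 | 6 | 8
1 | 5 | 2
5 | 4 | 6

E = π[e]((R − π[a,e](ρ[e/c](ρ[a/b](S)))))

Row counts bottom-up:
  R → 5
  S → 6
  ρ[a/b](S) → 6
  ρ[e/c](ρ[a/b](S)) → 6
  π[a,e](ρ[e/c](ρ[a/b](S))) → 6
  (R − π[a,e](ρ[e/c](ρ[a/b](S)))) → 4
  π[e]((R − π[a,e](ρ[e/c](ρ[a/b](S))))) → 4

|E| = 4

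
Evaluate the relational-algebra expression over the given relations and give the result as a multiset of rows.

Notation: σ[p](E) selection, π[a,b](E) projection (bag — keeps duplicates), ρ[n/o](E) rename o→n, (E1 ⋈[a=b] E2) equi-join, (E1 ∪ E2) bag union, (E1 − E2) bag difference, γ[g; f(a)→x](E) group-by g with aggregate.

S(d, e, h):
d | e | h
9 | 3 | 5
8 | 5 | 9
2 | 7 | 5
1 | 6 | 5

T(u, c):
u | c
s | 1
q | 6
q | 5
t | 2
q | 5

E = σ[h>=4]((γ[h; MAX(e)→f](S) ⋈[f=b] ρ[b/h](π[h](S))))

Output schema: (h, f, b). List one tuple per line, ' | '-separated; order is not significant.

Per-node cardinality:
  S → 4
  γ[h; MAX(e)→f](S) → 2
  S → 4
  π[h](S) → 4
  ρ[b/h](π[h](S)) → 4
  (γ[h; MAX(e)→f](S) ⋈[f=b] ρ[b/h](π[h](S))) → 3
  σ[h>=4]((γ[h; MAX(e)→f](S) ⋈[f=b] ρ[b/h](π[h](S)))) → 3

== RESULT ==
h | f | b
9 | 5 | 5
9 | 5 | 5
9 | 5 | 5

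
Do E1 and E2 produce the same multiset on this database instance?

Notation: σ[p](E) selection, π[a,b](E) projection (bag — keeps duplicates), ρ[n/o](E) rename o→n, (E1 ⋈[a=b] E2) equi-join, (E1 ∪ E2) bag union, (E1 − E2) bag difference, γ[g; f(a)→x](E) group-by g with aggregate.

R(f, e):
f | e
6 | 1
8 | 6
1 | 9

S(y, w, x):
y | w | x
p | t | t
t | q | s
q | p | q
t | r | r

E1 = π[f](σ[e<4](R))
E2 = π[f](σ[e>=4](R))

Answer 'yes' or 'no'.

E1 row counts bottom-up:
  R → 3
  σ[e<4](R) → 1
  π[f](σ[e<4](R)) → 1
E2 row counts bottom-up:
  R → 3
  σ[e>=4](R) → 2
  π[f](σ[e>=4](R)) → 2

E1 result:
f
6
E2 result:
f
1
8
Witness: (6,) appears 1× in E1 but 0× in E2.

no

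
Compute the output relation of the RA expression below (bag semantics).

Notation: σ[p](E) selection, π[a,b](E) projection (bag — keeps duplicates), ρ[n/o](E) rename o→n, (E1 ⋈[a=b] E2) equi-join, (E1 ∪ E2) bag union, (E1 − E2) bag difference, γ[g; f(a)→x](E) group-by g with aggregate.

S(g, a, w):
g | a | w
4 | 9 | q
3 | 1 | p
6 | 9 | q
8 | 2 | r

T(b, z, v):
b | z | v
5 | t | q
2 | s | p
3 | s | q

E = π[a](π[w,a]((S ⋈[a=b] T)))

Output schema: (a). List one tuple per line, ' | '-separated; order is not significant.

Per-node cardinality:
  S → 4
  T → 3
  (S ⋈[a=b] T) → 1
  π[w,a]((S ⋈[a=b] T)) → 1
  π[a](π[w,a]((S ⋈[a=b] T))) → 1

== RESULT ==
a
2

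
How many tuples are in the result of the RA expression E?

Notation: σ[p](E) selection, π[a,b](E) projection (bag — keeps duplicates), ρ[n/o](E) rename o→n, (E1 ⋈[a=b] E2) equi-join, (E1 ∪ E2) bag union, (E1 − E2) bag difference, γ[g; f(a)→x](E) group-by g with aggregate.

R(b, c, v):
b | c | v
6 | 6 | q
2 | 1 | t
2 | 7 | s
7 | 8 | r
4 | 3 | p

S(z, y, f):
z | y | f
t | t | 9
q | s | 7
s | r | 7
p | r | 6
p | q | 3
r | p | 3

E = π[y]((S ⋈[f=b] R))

Stepwise |·|:
  S → 6
  R → 5
  (S ⋈[f=b] R) → 3
  π[y]((S ⋈[f=b] R)) → 3

|E| = 3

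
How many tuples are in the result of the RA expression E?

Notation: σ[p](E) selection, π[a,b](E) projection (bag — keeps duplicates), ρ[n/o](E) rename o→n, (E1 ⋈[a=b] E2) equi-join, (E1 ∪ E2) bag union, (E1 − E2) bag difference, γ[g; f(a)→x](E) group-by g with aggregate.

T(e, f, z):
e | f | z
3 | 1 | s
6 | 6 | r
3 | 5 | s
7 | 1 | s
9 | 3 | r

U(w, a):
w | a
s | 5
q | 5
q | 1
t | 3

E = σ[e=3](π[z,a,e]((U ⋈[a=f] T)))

Subexpression sizes:
  U → 4
  T → 5
  (U ⋈[a=f] T) → 5
  π[z,a,e]((U ⋈[a=f] T)) → 5
  σ[e=3](π[z,a,e]((U ⋈[a=f] T))) → 3

|E| = 3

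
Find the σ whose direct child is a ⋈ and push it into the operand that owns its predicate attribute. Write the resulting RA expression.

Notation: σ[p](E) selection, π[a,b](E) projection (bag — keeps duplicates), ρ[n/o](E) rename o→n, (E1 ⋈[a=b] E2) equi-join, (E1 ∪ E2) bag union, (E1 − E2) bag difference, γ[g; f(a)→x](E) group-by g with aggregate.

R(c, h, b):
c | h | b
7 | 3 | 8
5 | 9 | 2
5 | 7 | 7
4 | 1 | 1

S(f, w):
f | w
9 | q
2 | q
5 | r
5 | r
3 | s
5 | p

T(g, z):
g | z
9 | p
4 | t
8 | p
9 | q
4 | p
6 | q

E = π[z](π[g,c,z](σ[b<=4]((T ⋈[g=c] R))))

σ filters on b, owned by the right side.
E' = π[z](π[g,c,z]((T ⋈[g=c] σ[b<=4](R))))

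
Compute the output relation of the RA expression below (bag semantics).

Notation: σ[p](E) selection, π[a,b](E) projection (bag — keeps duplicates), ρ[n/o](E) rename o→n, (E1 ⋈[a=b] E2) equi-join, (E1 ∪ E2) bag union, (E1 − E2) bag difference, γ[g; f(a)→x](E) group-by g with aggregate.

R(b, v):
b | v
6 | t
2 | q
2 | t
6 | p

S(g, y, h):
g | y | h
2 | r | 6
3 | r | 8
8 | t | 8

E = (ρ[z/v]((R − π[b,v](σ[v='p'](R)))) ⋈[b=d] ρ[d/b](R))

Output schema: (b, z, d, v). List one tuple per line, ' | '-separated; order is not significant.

Stepwise |·|:
  R → 4
  R → 4
  σ[v='p'](R) → 1
  π[b,v](σ[v='p'](R)) → 1
  (R − π[b,v](σ[v='p'](R))) → 3
  ρ[z/v]((R − π[b,v](σ[v='p'](R)))) → 3
  R → 4
  ρ[d/b](R) → 4
  (ρ[z/v]((R − π[b,v](σ[v='p'](R)))) ⋈[b=d] ρ[d/b](R)) → 6

== RESULT ==
b | z | d | v
2 | q | 2 | q
2 | q | 2 | t
2 | t | 2 | q
2 | t | 2 | t
6 | t | 6 | p
6 | t | 6 | t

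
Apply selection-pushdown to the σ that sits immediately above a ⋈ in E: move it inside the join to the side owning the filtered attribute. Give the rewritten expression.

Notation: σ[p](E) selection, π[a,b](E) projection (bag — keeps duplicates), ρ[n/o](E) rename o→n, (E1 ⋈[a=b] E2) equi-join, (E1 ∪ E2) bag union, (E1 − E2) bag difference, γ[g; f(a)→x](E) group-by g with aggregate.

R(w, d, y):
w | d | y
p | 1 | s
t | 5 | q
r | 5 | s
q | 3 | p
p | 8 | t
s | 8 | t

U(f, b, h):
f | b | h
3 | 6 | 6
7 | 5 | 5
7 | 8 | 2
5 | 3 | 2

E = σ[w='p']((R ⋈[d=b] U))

σ filters on w, owned by the left side.
E' = (σ[w='p'](R) ⋈[d=b] U)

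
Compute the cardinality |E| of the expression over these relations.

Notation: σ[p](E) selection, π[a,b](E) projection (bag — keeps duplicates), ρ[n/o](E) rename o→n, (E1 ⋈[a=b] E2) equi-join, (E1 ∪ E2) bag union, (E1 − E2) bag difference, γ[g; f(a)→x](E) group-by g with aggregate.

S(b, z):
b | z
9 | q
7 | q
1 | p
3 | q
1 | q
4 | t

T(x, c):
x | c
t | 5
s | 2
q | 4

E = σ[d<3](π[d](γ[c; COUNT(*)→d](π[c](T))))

Subexpression sizes:
  T → 3
  π[c](T) → 3
  γ[c; COUNT(*)→d](π[c](T)) → 3
  π[d](γ[c; COUNT(*)→d](π[c](T))) → 3
  σ[d<3](π[d](γ[c; COUNT(*)→d](π[c](T)))) → 3

|E| = 3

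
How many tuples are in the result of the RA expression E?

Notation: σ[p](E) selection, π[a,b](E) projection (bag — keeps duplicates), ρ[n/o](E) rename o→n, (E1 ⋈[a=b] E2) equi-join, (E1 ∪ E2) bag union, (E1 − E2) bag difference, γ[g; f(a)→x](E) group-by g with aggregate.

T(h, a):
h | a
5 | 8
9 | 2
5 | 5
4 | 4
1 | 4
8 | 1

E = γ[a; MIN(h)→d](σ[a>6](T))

Row counts bottom-up:
  T → 6
  σ[a>6](T) → 1
  γ[a; MIN(h)→d](σ[a>6](T)) → 1

|E| = 1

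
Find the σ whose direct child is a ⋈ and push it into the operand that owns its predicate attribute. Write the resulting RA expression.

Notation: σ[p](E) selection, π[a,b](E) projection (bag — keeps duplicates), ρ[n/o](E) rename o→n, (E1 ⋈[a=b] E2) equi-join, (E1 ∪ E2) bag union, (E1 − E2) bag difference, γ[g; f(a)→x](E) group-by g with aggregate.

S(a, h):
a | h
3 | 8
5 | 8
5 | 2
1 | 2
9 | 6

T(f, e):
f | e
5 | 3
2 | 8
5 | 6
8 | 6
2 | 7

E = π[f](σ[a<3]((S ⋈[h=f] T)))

σ filters on a, owned by the left side.
E' = π[f]((σ[a<3](S) ⋈[h=f] T))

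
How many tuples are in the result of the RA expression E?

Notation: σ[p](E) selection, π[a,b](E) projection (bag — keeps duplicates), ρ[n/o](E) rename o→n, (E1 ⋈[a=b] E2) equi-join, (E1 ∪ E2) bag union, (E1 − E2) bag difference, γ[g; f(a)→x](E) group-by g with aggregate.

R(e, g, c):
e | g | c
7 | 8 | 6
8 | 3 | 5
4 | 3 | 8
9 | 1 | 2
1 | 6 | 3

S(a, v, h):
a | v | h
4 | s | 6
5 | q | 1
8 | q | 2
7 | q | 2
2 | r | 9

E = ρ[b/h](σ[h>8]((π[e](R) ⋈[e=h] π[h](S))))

Per-node cardinality:
  R → 5
  π[e](R) → 5
  S → 5
  π[h](S) → 5
  (π[e](R) ⋈[e=h] π[h](S)) → 2
  σ[h>8]((π[e](R) ⋈[e=h] π[h](S))) → 1
  ρ[b/h](σ[h>8]((π[e](R) ⋈[e=h] π[h](S)))) → 1

|E| = 1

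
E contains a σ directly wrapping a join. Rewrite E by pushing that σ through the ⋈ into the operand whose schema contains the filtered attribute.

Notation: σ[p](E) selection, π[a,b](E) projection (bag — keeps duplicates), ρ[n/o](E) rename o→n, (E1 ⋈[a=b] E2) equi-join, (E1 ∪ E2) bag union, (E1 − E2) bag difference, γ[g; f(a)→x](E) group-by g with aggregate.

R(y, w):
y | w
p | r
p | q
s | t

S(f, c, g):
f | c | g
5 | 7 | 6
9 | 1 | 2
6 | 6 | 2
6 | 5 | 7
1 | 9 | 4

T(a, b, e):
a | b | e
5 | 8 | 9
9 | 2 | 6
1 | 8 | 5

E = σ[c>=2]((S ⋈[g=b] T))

σ filters on c, owned by the left side.
E' = (σ[c>=2](S) ⋈[g=b] T)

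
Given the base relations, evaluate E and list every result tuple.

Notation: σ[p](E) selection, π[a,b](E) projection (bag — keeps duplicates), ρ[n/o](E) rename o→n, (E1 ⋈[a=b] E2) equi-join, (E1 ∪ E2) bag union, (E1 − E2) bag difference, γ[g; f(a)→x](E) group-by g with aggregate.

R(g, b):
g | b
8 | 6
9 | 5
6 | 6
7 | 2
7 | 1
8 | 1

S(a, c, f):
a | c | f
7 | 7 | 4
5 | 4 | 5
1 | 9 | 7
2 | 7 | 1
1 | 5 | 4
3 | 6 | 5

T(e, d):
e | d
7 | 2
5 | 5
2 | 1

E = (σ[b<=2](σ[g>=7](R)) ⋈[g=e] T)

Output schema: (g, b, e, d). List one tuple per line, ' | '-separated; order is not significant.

Row counts bottom-up:
  R → 6
  σ[g>=7](R) → 5
  σ[b<=2](σ[g>=7](R)) → 3
  T → 3
  (σ[b<=2](σ[g>=7](R)) ⋈[g=e] T) → 2

== RESULT ==
g | b | e | d
7 | 1 | 7 | 2
7 | 2 | 7 | 2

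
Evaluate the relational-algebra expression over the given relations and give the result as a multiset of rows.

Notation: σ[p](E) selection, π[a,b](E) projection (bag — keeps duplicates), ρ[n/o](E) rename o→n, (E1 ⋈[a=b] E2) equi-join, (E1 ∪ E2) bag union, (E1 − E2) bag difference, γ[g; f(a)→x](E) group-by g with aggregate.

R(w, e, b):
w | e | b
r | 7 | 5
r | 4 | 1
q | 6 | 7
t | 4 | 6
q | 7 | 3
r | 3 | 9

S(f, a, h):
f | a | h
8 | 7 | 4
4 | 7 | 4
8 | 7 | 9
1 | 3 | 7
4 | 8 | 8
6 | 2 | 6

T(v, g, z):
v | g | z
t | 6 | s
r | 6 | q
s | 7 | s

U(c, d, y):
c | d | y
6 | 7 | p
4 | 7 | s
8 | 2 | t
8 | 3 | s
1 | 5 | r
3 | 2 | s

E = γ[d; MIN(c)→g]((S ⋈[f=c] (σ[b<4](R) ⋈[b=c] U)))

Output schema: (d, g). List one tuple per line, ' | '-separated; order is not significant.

Subexpression sizes:
  S → 6
  R → 6
  σ[b<4](R) → 2
  U → 6
  (σ[b<4](R) ⋈[b=c] U) → 2
  (S ⋈[f=c] (σ[b<4](R) ⋈[b=c] U)) → 1
  γ[d; MIN(c)→g]((S ⋈[f=c] (σ[b<4](R) ⋈[b=c] U))) → 1

== RESULT ==
d | g
5 | 1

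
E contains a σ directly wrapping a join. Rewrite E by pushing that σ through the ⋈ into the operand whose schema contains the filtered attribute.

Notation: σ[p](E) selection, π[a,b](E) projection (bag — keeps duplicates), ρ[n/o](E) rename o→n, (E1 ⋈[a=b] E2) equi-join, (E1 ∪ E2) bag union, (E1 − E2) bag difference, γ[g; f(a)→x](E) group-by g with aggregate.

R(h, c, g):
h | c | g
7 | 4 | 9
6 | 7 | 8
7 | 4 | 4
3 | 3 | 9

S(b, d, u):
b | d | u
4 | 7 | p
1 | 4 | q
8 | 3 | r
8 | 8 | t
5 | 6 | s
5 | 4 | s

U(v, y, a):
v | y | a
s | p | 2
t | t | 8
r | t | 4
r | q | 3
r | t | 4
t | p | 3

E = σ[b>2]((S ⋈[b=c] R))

σ filters on b, owned by the left side.
E' = (σ[b>2](S) ⋈[b=c] R)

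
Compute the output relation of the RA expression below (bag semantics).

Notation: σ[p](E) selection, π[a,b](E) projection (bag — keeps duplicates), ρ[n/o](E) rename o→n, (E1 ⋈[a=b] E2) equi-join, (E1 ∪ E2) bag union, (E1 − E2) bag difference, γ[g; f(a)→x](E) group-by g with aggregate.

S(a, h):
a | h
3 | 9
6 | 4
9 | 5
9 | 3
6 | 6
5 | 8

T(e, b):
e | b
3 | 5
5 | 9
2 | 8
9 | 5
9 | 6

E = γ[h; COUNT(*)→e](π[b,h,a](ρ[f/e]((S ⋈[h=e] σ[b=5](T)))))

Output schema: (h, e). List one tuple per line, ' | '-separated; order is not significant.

Row counts bottom-up:
  S → 6
  T → 5
  σ[b=5](T) → 2
  (S ⋈[h=e] σ[b=5](T)) → 2
  ρ[f/e]((S ⋈[h=e] σ[b=5](T))) → 2
  π[b,h,a](ρ[f/e]((S ⋈[h=e] σ[b=5](T)))) → 2
  γ[h; COUNT(*)→e](π[b,h,a](ρ[f/e]((S ⋈[h=e] σ[b=5](T))))) → 2

== RESULT ==
h | e
3 | 1
9 | 1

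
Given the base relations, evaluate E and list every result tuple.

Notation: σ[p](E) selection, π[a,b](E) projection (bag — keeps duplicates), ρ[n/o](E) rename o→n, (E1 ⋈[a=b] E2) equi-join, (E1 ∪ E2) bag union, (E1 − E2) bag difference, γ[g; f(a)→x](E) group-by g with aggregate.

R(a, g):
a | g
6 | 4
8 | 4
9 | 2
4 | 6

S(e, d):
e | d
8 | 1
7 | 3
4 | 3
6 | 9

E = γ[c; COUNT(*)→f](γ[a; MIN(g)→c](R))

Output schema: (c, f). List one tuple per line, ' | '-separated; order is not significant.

Subexpression sizes:
  R → 4
  γ[a; MIN(g)→c](R) → 4
  γ[c; COUNT(*)→f](γ[a; MIN(g)→c](R)) → 3

== RESULT ==
c | f
2 | 1
4 | 2
6 | 1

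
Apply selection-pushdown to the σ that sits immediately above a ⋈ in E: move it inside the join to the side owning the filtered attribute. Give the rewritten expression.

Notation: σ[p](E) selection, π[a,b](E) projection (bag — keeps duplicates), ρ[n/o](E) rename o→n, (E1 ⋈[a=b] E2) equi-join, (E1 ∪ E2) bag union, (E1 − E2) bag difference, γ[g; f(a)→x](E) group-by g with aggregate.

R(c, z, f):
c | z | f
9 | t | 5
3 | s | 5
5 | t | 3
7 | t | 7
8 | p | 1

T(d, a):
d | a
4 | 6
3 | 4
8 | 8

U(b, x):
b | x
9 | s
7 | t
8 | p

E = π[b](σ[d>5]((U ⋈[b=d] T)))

σ filters on d, owned by the right side.
E' = π[b]((U ⋈[b=d] σ[d>5](T)))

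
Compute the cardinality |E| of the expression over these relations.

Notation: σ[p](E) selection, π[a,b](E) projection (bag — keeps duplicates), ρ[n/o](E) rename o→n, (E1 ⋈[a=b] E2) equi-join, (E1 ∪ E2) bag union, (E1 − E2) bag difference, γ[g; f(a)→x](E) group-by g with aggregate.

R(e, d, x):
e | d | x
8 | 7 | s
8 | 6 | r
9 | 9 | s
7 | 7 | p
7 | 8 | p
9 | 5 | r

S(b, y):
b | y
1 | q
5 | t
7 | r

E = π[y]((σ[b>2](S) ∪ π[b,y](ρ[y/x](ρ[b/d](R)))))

Per-node cardinality:
  S → 3
  σ[b>2](S) → 2
  R → 6
  ρ[b/d](R) → 6
  ρ[y/x](ρ[b/d](R)) → 6
  π[b,y](ρ[y/x](ρ[b/d](R))) → 6
  (σ[b>2](S) ∪ π[b,y](ρ[y/x](ρ[b/d](R)))) → 8
  π[y]((σ[b>2](S) ∪ π[b,y](ρ[y/x](ρ[b/d](R))))) → 8

|E| = 8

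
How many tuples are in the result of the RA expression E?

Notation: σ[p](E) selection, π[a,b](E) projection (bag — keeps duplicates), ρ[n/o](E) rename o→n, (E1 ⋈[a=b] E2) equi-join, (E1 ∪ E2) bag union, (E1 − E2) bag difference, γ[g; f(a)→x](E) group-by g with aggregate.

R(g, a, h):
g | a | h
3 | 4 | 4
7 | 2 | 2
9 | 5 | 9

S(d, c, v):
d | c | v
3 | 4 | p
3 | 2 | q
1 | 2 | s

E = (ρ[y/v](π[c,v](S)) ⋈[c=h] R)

Per-node cardinality:
  S → 3
  π[c,v](S) → 3
  ρ[y/v](π[c,v](S)) → 3
  R → 3
  (ρ[y/v](π[c,v](S)) ⋈[c=h] R) → 3

|E| = 3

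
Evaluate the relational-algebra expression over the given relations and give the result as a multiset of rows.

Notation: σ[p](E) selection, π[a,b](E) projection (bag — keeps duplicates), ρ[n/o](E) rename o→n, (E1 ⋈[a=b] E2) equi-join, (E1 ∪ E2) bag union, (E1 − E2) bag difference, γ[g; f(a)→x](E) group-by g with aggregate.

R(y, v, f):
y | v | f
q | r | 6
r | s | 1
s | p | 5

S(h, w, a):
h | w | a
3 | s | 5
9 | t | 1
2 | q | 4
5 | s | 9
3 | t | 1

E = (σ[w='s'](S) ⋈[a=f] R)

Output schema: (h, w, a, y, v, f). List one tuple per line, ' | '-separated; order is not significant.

Per-node cardinality:
  S → 5
  σ[w='s'](S) → 2
  R → 3
  (σ[w='s'](S) ⋈[a=f] R) → 1

== RESULT ==
h | w | a | y | v | f
3 | s | 5 | s | p | 5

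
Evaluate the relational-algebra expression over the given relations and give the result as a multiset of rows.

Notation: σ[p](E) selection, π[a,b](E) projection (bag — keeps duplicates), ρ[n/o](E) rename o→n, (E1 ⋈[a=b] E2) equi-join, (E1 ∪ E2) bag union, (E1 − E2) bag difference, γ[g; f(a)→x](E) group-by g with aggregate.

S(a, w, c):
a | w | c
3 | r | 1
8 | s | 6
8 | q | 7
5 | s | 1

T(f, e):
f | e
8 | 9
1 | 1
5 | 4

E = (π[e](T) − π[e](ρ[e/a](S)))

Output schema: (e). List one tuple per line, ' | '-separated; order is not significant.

Stepwise |·|:
  T → 3
  π[e](T) → 3
  S → 4
  ρ[e/a](S) → 4
  π[e](ρ[e/a](S)) → 4
  (π[e](T) − π[e](ρ[e/a](S))) → 3

== RESULT ==
e
1
4
9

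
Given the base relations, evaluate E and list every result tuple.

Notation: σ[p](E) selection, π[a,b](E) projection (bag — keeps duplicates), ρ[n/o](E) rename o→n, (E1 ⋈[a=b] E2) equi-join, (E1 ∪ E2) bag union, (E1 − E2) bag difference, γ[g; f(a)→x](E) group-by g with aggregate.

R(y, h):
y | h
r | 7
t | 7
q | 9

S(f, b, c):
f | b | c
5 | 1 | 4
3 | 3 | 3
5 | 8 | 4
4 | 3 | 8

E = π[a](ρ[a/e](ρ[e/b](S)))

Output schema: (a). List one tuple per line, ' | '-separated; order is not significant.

Row counts bottom-up:
  S → 4
  ρ[e/b](S) → 4
  ρ[a/e](ρ[e/b](S)) → 4
  π[a](ρ[a/e](ρ[e/b](S))) → 4

== RESULT ==
a
1
3
3
8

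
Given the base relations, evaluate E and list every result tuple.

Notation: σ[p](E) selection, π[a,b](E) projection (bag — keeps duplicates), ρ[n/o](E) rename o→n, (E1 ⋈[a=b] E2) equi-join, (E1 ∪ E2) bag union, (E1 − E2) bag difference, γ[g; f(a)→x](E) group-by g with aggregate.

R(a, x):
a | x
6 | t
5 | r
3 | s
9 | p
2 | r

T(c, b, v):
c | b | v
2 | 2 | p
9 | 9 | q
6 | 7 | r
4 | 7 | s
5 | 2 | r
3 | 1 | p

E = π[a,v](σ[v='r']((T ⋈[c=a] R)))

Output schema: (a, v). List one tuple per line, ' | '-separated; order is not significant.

Stepwise |·|:
  T → 6
  R → 5
  (T ⋈[c=a] R) → 5
  σ[v='r']((T ⋈[c=a] R)) → 2
  π[a,v](σ[v='r']((T ⋈[c=a] R))) → 2

== RESULT ==
a | v
5 | r
6 | r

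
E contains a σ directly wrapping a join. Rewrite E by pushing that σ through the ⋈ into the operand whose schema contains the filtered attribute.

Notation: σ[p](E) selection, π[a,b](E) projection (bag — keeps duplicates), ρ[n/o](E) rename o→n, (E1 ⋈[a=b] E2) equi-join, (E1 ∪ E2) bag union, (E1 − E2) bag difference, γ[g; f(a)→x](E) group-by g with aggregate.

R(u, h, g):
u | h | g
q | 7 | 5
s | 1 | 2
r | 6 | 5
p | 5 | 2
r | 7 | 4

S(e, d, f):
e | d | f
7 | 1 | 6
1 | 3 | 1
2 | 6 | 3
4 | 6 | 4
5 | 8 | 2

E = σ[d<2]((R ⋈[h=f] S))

σ filters on d, owned by the right side.
E' = (R ⋈[h=f] σ[d<2](S))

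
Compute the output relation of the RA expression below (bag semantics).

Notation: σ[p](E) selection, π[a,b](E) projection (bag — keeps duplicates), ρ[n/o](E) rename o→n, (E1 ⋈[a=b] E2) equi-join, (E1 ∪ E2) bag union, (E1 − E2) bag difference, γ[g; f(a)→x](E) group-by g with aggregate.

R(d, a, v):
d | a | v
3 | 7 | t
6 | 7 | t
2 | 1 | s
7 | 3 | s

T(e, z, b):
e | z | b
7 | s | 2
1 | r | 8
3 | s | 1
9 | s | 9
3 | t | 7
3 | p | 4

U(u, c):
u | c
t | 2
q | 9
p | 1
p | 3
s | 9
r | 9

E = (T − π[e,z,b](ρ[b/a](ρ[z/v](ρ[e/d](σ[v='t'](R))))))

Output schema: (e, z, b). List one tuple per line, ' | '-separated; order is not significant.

Stepwise |·|:
  T → 6
  R → 4
  σ[v='t'](R) → 2
  ρ[e/d](σ[v='t'](R)) → 2
  ρ[z/v](ρ[e/d](σ[v='t'](R))) → 2
  ρ[b/a](ρ[z/v](ρ[e/d](σ[v='t'](R)))) → 2
  π[e,z,b](ρ[b/a](ρ[z/v](ρ[e/d](σ[v='t'](R))))) → 2
  (T − π[e,z,b](ρ[b/a](ρ[z/v](ρ[e/d](σ[v='t'](R)))))) → 5

== RESULT ==
e | z | b
1 | r | 8
3 | p | 4
3 | s | 1
7 | s | 2
9 | s | 9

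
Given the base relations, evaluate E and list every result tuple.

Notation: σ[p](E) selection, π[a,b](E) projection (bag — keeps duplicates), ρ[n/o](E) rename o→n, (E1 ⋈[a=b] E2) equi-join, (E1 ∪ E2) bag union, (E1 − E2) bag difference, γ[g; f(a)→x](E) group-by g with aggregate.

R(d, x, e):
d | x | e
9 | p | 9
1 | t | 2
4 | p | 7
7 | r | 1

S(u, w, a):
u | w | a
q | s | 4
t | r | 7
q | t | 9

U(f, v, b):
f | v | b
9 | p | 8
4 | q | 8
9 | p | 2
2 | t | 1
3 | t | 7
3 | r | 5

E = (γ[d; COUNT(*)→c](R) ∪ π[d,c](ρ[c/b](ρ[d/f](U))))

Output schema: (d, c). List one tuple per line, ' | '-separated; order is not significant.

Per-node cardinality:
  R → 4
  γ[d; COUNT(*)→c](R) → 4
  U → 6
  ρ[d/f](U) → 6
  ρ[c/b](ρ[d/f](U)) → 6
  π[d,c](ρ[c/b](ρ[d/f](U))) → 6
  (γ[d; COUNT(*)→c](R) ∪ π[d,c](ρ[c/b](ρ[d/f](U)))) → 10

== RESULT ==
d | c
1 | 1
2 | 1
3 | 5
3 | 7
4 | 1
4 | 8
7 | 1
9 | 1
9 | 2
9 | 8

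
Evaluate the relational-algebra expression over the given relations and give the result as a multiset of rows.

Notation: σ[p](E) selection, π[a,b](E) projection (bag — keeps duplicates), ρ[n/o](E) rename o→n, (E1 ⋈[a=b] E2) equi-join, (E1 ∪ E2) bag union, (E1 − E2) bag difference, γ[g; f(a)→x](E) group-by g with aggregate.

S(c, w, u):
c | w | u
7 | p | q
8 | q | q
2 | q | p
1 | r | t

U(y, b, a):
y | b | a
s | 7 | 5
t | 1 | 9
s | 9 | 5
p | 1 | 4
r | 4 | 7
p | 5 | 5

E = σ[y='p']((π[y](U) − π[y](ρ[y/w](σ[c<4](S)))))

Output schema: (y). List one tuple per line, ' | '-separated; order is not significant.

Subexpression sizes:
  U → 6
  π[y](U) → 6
  S → 4
  σ[c<4](S) → 2
  ρ[y/w](σ[c<4](S)) → 2
  π[y](ρ[y/w](σ[c<4](S))) → 2
  (π[y](U) − π[y](ρ[y/w](σ[c<4](S)))) → 5
  σ[y='p']((π[y](U) − π[y](ρ[y/w](σ[c<4](S))))) → 2

== RESULT ==
y
p
p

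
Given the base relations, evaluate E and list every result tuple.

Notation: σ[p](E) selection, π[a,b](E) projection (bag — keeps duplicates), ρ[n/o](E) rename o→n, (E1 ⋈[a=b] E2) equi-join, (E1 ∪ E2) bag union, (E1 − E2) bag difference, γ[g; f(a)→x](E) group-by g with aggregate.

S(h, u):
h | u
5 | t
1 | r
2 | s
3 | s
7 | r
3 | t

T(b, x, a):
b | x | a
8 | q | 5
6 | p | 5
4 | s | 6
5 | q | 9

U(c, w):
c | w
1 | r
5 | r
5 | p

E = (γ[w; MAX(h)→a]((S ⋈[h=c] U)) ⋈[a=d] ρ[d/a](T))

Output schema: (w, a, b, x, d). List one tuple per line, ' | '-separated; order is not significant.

Per-node cardinality:
  S → 6
  U → 3
  (S ⋈[h=c] U) → 3
  γ[w; MAX(h)→a]((S ⋈[h=c] U)) → 2
  T → 4
  ρ[d/a](T) → 4
  (γ[w; MAX(h)→a]((S ⋈[h=c] U)) ⋈[a=d] ρ[d/a](T)) → 4

== RESULT ==
w | a | b | x | d
p | 5 | 6 | p | 5
p | 5 | 8 | q | 5
r | 5 | 6 | p | 5
r | 5 | 8 | q | 5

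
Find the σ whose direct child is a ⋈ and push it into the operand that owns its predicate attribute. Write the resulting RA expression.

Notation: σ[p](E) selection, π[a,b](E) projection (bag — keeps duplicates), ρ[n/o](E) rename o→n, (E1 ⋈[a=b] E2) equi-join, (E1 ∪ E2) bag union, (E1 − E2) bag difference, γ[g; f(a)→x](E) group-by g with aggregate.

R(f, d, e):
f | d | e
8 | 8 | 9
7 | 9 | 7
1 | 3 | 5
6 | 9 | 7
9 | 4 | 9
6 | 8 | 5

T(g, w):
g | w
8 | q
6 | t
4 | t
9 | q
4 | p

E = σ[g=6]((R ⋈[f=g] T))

σ filters on g, owned by the right side.
E' = (R ⋈[f=g] σ[g=6](T))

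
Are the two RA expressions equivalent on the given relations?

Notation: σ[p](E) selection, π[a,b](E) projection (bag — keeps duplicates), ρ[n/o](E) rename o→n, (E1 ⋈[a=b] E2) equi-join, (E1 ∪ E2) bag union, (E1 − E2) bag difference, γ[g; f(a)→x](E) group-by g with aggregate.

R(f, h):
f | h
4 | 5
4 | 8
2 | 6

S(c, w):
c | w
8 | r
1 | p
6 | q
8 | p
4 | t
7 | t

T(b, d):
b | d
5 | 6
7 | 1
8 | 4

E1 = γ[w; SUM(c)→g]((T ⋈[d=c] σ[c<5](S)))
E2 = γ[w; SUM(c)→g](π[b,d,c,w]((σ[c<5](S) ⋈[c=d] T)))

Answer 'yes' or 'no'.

E1 per-node cardinality:
  T → 3
  S → 6
  σ[c<5](S) → 2
  (T ⋈[d=c] σ[c<5](S)) → 2
  γ[w; SUM(c)→g]((T ⋈[d=c] σ[c<5](S))) → 2
E2 per-node cardinality:
  S → 6
  σ[c<5](S) → 2
  T → 3
  (σ[c<5](S) ⋈[c=d] T) → 2
  π[b,d,c,w]((σ[c<5](S) ⋈[c=d] T)) → 2
  γ[w; SUM(c)→g](π[b,d,c,w]((σ[c<5](S) ⋈[c=d] T))) → 2

E1 and E2 produce the same multiset:
w | g
p | 1
t | 4

yes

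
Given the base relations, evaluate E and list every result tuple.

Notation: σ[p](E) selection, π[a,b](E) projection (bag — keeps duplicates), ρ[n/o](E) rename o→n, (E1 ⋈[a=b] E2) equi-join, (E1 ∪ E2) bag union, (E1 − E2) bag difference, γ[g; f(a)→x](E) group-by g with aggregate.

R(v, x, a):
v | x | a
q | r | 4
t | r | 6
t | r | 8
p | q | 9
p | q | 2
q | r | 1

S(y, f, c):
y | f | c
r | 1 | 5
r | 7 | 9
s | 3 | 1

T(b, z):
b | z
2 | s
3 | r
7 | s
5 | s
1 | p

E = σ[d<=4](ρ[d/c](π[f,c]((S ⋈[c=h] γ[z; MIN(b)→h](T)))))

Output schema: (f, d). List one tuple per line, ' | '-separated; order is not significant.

Per-node cardinality:
  S → 3
  T → 5
  γ[z; MIN(b)→h](T) → 3
  (S ⋈[c=h] γ[z; MIN(b)→h](T)) → 1
  π[f,c]((S ⋈[c=h] γ[z; MIN(b)→h](T))) → 1
  ρ[d/c](π[f,c]((S ⋈[c=h] γ[z; MIN(b)→h](T)))) → 1
  σ[d<=4](ρ[d/c](π[f,c]((S ⋈[c=h] γ[z; MIN(b)→h](T))))) → 1

== RESULT ==
f | d
3 | 1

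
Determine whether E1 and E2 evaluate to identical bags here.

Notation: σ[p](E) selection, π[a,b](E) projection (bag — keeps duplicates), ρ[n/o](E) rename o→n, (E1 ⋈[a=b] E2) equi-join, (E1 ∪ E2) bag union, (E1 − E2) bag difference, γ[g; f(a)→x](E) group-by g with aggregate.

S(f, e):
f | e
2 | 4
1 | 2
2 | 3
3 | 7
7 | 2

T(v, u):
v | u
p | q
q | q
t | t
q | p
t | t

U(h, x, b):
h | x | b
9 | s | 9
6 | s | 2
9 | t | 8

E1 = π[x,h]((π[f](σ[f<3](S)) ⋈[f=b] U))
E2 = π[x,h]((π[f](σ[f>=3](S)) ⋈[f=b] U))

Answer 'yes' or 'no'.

E1 row counts bottom-up:
  S → 5
  σ[f<3](S) → 3
  π[f](σ[f<3](S)) → 3
  U → 3
  (π[f](σ[f<3](S)) ⋈[f=b] U) → 2
  π[x,h]((π[f](σ[f<3](S)) ⋈[f=b] U)) → 2
E2 row counts bottom-up:
  S → 5
  σ[f>=3](S) → 2
  π[f](σ[f>=3](S)) → 2
  U → 3
  (π[f](σ[f>=3](S)) ⋈[f=b] U) → 0
  π[x,h]((π[f](σ[f>=3](S)) ⋈[f=b] U)) → 0

E1 result:
x | h
s | 6
s | 6
E2 result:
x | h
(0 rows)
Witness: ('s', 6) appears 2× in E1 but 0× in E2.

no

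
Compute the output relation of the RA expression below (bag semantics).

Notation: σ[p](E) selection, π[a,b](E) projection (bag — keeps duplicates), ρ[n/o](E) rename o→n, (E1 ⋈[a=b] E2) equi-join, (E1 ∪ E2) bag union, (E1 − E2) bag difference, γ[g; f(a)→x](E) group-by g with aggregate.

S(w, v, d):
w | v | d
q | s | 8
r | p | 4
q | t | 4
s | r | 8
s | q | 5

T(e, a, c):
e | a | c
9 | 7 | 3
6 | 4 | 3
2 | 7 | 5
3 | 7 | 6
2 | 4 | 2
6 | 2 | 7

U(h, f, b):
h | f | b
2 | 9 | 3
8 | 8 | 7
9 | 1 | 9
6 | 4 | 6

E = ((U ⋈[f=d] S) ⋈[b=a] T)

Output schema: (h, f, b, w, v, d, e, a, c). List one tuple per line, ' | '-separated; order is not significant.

Subexpression sizes:
  U → 4
  S → 5
  (U ⋈[f=d] S) → 4
  T → 6
  ((U ⋈[f=d] S) ⋈[b=a] T) → 6

== RESULT ==
h | f | b | w | v | d | e | a | c
8 | 8 | 7 | q | s | 8 | 2 | 7 | 5
8 | 8 | 7 | q | s | 8 | 3 | 7 | 6
8 | 8 | 7 | q | s | 8 | 9 | 7 | 3
8 | 8 | 7 | s | r | 8 | 2 | 7 | 5
8 | 8 | 7 | s | r | 8 | 3 | 7 | 6
8 | 8 | 7 | s | r | 8 | 9 | 7 | 3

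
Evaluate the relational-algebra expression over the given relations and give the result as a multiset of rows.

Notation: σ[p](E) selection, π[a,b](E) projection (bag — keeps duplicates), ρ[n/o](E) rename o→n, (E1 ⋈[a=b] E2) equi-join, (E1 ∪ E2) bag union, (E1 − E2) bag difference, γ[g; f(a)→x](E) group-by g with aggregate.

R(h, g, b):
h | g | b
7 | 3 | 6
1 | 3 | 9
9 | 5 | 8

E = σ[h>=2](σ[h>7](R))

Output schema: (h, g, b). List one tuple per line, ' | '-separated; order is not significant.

Per-node cardinality:
  R → 3
  σ[h>7](R) → 1
  σ[h>=2](σ[h>7](R)) → 1

== RESULT ==
h | g | b
9 | 5 | 8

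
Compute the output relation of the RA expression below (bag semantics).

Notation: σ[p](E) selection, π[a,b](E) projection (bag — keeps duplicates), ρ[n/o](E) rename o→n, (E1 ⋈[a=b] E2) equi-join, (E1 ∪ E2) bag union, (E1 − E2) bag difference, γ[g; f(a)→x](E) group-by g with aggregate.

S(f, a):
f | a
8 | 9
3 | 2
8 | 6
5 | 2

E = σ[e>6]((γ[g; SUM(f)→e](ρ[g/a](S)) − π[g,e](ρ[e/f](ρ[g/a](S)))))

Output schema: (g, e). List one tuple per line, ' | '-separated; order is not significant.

Row counts bottom-up:
  S → 4
  ρ[g/a](S) → 4
  γ[g; SUM(f)→e](ρ[g/a](S)) → 3
  S → 4
  ρ[g/a](S) → 4
  ρ[e/f](ρ[g/a](S)) → 4
  π[g,e](ρ[e/f](ρ[g/a](S))) → 4
  (γ[g; SUM(f)→e](ρ[g/a](S)) − π[g,e](ρ[e/f](ρ[g/a](S)))) → 1
  σ[e>6]((γ[g; SUM(f)→e](ρ[g/a](S)) − π[g,e](ρ[e/f](ρ[g/a](S))))) → 1

== RESULT ==
g | e
2 | 8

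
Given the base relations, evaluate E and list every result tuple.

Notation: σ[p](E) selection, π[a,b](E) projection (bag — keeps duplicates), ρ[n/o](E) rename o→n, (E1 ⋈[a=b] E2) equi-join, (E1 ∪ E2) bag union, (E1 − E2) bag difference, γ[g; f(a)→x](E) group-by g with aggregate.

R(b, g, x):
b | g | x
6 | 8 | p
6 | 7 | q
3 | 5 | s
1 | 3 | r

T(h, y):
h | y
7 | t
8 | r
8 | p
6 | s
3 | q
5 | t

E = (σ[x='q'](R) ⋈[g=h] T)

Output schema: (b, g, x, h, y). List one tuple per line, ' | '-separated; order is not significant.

Subexpression sizes:
  R → 4
  σ[x='q'](R) → 1
  T → 6
  (σ[x='q'](R) ⋈[g=h] T) → 1

== RESULT ==
b | g | x | h | y
6 | 7 | q | 7 | t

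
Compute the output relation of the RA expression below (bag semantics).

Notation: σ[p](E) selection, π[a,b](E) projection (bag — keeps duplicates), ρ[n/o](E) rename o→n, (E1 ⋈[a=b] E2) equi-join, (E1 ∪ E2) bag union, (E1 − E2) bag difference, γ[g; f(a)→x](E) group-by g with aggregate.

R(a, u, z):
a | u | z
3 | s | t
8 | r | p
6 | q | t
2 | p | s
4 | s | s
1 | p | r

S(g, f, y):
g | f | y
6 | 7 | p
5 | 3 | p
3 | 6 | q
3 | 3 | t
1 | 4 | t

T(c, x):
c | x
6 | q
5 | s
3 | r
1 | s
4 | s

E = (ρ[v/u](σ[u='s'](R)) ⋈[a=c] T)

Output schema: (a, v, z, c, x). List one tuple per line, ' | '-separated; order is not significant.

Stepwise |·|:
  R → 6
  σ[u='s'](R) → 2
  ρ[v/u](σ[u='s'](R)) → 2
  T → 5
  (ρ[v/u](σ[u='s'](R)) ⋈[a=c] T) → 2

== RESULT ==
a | v | z | c | x
3 | s | t | 3 | r
4 | s | s | 4 | s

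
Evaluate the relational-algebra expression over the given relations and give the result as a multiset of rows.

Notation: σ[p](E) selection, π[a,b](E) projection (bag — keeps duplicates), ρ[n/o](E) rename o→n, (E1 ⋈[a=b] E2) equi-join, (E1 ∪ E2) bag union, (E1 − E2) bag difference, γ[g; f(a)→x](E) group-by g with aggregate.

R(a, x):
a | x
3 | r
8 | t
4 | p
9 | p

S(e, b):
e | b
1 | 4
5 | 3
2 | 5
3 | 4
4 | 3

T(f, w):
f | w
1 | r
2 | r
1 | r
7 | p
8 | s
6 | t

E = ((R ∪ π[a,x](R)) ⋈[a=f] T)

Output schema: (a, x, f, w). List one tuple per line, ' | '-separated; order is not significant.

Subexpression sizes:
  R → 4
  R → 4
  π[a,x](R) → 4
  (R ∪ π[a,x](R)) → 8
  T → 6
  ((R ∪ π[a,x](R)) ⋈[a=f] T) → 2

== RESULT ==
a | x | f | w
8 | t | 8 | s
8 | t | 8 | s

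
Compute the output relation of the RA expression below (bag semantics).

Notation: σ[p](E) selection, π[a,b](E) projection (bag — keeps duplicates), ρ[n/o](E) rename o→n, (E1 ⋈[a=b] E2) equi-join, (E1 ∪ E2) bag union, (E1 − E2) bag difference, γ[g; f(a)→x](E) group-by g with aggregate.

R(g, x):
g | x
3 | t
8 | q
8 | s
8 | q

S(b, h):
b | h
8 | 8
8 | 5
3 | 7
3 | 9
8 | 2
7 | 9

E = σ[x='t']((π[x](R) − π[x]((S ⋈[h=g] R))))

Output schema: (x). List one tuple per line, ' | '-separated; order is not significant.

Per-node cardinality:
  R → 4
  π[x](R) → 4
  S → 6
  R → 4
  (S ⋈[h=g] R) → 3
  π[x]((S ⋈[h=g] R)) → 3
  (π[x](R) − π[x]((S ⋈[h=g] R))) → 1
  σ[x='t']((π[x](R) − π[x]((S ⋈[h=g] R)))) → 1

== RESULT ==
x
t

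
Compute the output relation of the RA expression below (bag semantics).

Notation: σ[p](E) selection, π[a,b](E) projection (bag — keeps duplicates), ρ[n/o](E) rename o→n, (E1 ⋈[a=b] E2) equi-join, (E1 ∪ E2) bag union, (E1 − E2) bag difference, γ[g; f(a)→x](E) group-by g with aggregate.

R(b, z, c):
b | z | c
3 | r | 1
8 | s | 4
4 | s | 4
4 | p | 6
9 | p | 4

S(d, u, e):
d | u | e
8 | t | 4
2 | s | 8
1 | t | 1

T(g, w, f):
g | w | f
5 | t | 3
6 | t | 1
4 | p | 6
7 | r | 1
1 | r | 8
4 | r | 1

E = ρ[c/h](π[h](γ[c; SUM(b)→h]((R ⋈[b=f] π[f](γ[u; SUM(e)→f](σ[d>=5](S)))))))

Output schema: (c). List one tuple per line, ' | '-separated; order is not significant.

Stepwise |·|:
  R → 5
  S → 3
  σ[d>=5](S) → 1
  γ[u; SUM(e)→f](σ[d>=5](S)) → 1
  π[f](γ[u; SUM(e)→f](σ[d>=5](S))) → 1
  (R ⋈[b=f] π[f](γ[u; SUM(e)→f](σ[d>=5](S)))) → 2
  γ[c; SUM(b)→h]((R ⋈[b=f] π[f](γ[u; SUM(e)→f](σ[d>=5](S))))) → 2
  π[h](γ[c; SUM(b)→h]((R ⋈[b=f] π[f](γ[u; SUM(e)→f](σ[d>=5](S)))))) → 2
  ρ[c/h](π[h](γ[c; SUM(b)→h]((R ⋈[b=f] π[f](γ[u; SUM(e)→f](σ[d>=5](S))))))) → 2

== RESULT ==
c
4
4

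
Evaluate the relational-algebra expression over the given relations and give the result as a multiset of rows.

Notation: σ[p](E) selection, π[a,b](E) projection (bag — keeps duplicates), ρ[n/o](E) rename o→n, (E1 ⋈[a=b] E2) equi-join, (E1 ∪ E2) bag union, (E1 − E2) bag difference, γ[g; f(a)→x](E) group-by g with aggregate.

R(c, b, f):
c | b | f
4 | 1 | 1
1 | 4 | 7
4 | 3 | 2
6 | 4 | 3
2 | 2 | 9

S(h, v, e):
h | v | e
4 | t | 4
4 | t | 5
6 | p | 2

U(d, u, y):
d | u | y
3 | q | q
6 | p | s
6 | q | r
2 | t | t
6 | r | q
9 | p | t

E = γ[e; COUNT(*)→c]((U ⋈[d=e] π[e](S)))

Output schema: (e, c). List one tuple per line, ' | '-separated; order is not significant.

Stepwise |·|:
  U → 6
  S → 3
  π[e](S) → 3
  (U ⋈[d=e] π[e](S)) → 1
  γ[e; COUNT(*)→c]((U ⋈[d=e] π[e](S))) → 1

== RESULT ==
e | c
2 | 1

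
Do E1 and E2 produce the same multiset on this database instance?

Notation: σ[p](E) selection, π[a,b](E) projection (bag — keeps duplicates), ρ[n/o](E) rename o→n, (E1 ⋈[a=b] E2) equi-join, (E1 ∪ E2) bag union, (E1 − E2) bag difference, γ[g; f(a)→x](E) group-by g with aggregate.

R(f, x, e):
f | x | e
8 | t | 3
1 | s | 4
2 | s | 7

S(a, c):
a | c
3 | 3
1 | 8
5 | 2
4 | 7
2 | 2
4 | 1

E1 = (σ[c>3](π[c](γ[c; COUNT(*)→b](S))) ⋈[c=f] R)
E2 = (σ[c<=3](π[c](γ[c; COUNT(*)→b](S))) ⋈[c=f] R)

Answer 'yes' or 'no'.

E1 per-node cardinality:
  S → 6
  γ[c; COUNT(*)→b](S) → 5
  π[c](γ[c; COUNT(*)→b](S)) → 5
  σ[c>3](π[c](γ[c; COUNT(*)→b](S))) → 2
  R → 3
  (σ[c>3](π[c](γ[c; COUNT(*)→b](S))) ⋈[c=f] R) → 1
E2 per-node cardinality:
  S → 6
  γ[c; COUNT(*)→b](S) → 5
  π[c](γ[c; COUNT(*)→b](S)) → 5
  σ[c<=3](π[c](γ[c; COUNT(*)→b](S))) → 3
  R → 3
  (σ[c<=3](π[c](γ[c; COUNT(*)→b](S))) ⋈[c=f] R) → 2

E1 result:
c | f | x | e
8 | 8 | t | 3
E2 result:
c | f | x | e
1 | 1 | s | 4
2 | 2 | s | 7
Witness: (1, 1, 's', 4) appears 0× in E1 but 1× in E2.

no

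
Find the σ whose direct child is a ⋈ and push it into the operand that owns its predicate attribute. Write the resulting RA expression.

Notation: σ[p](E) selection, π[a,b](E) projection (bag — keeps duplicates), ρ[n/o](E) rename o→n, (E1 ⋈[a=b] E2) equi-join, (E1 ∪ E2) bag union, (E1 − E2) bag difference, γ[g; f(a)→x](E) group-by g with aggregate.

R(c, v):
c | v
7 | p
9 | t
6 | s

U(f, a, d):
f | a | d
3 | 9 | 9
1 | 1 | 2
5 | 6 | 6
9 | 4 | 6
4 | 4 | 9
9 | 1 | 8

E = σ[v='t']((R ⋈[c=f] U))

σ filters on v, owned by the left side.
E' = (σ[v='t'](R) ⋈[c=f] U)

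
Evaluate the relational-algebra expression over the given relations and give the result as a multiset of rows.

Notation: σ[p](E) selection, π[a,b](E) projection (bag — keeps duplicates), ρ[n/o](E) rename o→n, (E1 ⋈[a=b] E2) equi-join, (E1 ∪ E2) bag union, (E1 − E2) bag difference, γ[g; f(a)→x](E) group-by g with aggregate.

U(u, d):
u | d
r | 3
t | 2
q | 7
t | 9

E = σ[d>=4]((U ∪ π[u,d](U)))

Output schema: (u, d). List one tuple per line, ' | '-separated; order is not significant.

Subexpression sizes:
  U → 4
  U → 4
  π[u,d](U) → 4
  (U ∪ π[u,d](U)) → 8
  σ[d>=4]((U ∪ π[u,d](U))) → 4

== RESULT ==
u | d
q | 7
q | 7
t | 9
t | 9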